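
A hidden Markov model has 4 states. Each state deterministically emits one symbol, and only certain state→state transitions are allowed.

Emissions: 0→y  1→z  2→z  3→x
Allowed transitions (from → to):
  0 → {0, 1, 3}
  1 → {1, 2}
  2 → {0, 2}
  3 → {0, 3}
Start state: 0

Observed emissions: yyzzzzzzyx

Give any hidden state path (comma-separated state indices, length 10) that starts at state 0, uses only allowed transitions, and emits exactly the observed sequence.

0,0,1,1,1,1,2,2,0,3

  t0 'y' -> {0}, take 0 (start)
  t1 'y' -> {0}, take 0 (0->0 ok)
  t2 'z' -> {1,2}, take 1 (0->1 ok)
  t3 'z' -> {1,2}, take 1 (1->1 ok)
  t4 'z' -> {1,2}, take 1 (1->1 ok)
  t5 'z' -> {1,2}, take 1 (1->1 ok)
  t6 'z' -> {1,2}, take 2 (1->2 ok)
  t7 'z' -> {1,2}, take 2 (2->2 ok)
  t8 'y' -> {0}, take 0 (2->0 ok)
  t9 'x' -> {3}, take 3 (0->3 ok)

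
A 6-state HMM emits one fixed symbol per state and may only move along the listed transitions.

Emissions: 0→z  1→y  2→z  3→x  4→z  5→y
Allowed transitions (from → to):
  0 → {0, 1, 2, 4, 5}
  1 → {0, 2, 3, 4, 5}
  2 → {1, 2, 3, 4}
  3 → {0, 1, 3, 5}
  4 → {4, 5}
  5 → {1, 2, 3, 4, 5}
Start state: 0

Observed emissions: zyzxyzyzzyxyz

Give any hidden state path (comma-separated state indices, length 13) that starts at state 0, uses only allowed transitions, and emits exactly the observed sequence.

  pos 0: z in {0,2,4}, choose 0; start
  pos 1: y in {1,5}, choose 1; 0->1 ok
  pos 2: z in {0,2,4}, choose 2; 1->2 ok
  pos 3: x in {3}, choose 3; 2->3 ok
  pos 4: y in {1,5}, choose 1; 3->1 ok
  pos 5: z in {0,2,4}, choose 4; 1->4 ok
  pos 6: y in {1,5}, choose 5; 4->5 ok
  pos 7: z in {0,2,4}, choose 2; 5->2 ok
  pos 8: z in {0,2,4}, choose 4; 2->4 ok
  pos 9: y in {1,5}, choose 5; 4->5 ok
  pos 10: x in {3}, choose 3; 5->3 ok
  pos 11: y in {1,5}, choose 1; 3->1 ok
  pos 12: z in {0,2,4}, choose 0; 1->0 ok

0,1,2,3,1,4,5,2,4,5,3,1,0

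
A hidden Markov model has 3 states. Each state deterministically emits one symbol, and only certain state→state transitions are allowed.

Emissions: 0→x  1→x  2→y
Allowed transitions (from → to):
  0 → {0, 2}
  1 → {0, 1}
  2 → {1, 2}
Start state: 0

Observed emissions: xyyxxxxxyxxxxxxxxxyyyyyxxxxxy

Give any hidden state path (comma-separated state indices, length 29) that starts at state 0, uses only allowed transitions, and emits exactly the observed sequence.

  pos 0: x in {0,1}, choose 0; start
  pos 1: y in {2}, choose 2; 0->2 ok
  pos 2: y in {2}, choose 2; 2->2 ok
  pos 3: x in {0,1}, choose 1; 2->1 ok
  pos 4: x in {0,1}, choose 1; 1->1 ok
  pos 5: x in {0,1}, choose 0; 1->0 ok
  pos 6: x in {0,1}, choose 0; 0->0 ok
  pos 7: x in {0,1}, choose 0; 0->0 ok
  pos 8: y in {2}, choose 2; 0->2 ok
  pos 9: x in {0,1}, choose 1; 2->1 ok
  pos 10: x in {0,1}, choose 1; 1->1 ok
  pos 11: x in {0,1}, choose 1; 1->1 ok
  pos 12: x in {0,1}, choose 1; 1->1 ok
  pos 13: x in {0,1}, choose 0; 1->0 ok
  pos 14: x in {0,1}, choose 0; 0->0 ok
  pos 15: x in {0,1}, choose 0; 0->0 ok
  pos 16: x in {0,1}, choose 0; 0->0 ok
  pos 17: x in {0,1}, choose 0; 0->0 ok
  pos 18: y in {2}, choose 2; 0->2 ok
  pos 19: y in {2}, choose 2; 2->2 ok
  pos 20: y in {2}, choose 2; 2->2 ok
  pos 21: y in {2}, choose 2; 2->2 ok
  pos 22: y in {2}, choose 2; 2->2 ok
  pos 23: x in {0,1}, choose 1; 2->1 ok
  pos 24: x in {0,1}, choose 1; 1->1 ok
  pos 25: x in {0,1}, choose 1; 1->1 ok
  pos 26: x in {0,1}, choose 0; 1->0 ok
  pos 27: x in {0,1}, choose 0; 0->0 ok
  pos 28: y in {2}, choose 2; 0->2 ok

0,2,2,1,1,0,0,0,2,1,1,1,1,0,0,0,0,0,2,2,2,2,2,1,1,1,0,0,2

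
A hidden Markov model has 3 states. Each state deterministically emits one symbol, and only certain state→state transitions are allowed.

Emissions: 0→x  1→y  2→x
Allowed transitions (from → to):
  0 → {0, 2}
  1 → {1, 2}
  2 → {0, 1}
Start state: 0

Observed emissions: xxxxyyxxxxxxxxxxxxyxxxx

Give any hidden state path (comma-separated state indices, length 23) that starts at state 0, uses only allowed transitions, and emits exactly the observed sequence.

  pos 0: x in {0,2}, choose 0; start
  pos 1: x in {0,2}, choose 2; 0->2 ok
  pos 2: x in {0,2}, choose 0; 2->0 ok
  pos 3: x in {0,2}, choose 2; 0->2 ok
  pos 4: y in {1}, choose 1; 2->1 ok
  pos 5: y in {1}, choose 1; 1->1 ok
  pos 6: x in {0,2}, choose 2; 1->2 ok
  pos 7: x in {0,2}, choose 0; 2->0 ok
  pos 8: x in {0,2}, choose 0; 0->0 ok
  pos 9: x in {0,2}, choose 2; 0->2 ok
  pos 10: x in {0,2}, choose 0; 2->0 ok
  pos 11: x in {0,2}, choose 0; 0->0 ok
  pos 12: x in {0,2}, choose 2; 0->2 ok
  pos 13: x in {0,2}, choose 0; 2->0 ok
  pos 14: x in {0,2}, choose 0; 0->0 ok
  pos 15: x in {0,2}, choose 2; 0->2 ok
  pos 16: x in {0,2}, choose 0; 2->0 ok
  pos 17: x in {0,2}, choose 2; 0->2 ok
  pos 18: y in {1}, choose 1; 2->1 ok
  pos 19: x in {0,2}, choose 2; 1->2 ok
  pos 20: x in {0,2}, choose 0; 2->0 ok
  pos 21: x in {0,2}, choose 0; 0->0 ok
  pos 22: x in {0,2}, choose 2; 0->2 ok

0,2,0,2,1,1,2,0,0,2,0,0,2,0,0,2,0,2,1,2,0,0,2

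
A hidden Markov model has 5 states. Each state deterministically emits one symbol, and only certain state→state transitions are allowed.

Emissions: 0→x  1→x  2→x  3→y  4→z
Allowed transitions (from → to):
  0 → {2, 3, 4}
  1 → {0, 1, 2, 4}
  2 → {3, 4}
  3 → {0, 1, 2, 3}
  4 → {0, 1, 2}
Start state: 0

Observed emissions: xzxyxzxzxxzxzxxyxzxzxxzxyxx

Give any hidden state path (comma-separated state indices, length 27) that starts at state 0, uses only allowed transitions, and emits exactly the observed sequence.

0,4,2,3,2,4,2,4,1,2,4,1,4,0,2,3,0,4,0,4,0,2,4,0,3,1,0

  [0] x  {0,1,2}  => 0  start
  [1] z  {4}  => 4  0->4 ok
  [2] x  {0,1,2}  => 2  4->2 ok
  [3] y  {3}  => 3  2->3 ok
  [4] x  {0,1,2}  => 2  3->2 ok
  [5] z  {4}  => 4  2->4 ok
  [6] x  {0,1,2}  => 2  4->2 ok
  [7] z  {4}  => 4  2->4 ok
  [8] x  {0,1,2}  => 1  4->1 ok
  [9] x  {0,1,2}  => 2  1->2 ok
  [10] z  {4}  => 4  2->4 ok
  [11] x  {0,1,2}  => 1  4->1 ok
  [12] z  {4}  => 4  1->4 ok
  [13] x  {0,1,2}  => 0  4->0 ok
  [14] x  {0,1,2}  => 2  0->2 ok
  [15] y  {3}  => 3  2->3 ok
  [16] x  {0,1,2}  => 0  3->0 ok
  [17] z  {4}  => 4  0->4 ok
  [18] x  {0,1,2}  => 0  4->0 ok
  [19] z  {4}  => 4  0->4 ok
  [20] x  {0,1,2}  => 0  4->0 ok
  [21] x  {0,1,2}  => 2  0->2 ok
  [22] z  {4}  => 4  2->4 ok
  [23] x  {0,1,2}  => 0  4->0 ok
  [24] y  {3}  => 3  0->3 ok
  [25] x  {0,1,2}  => 1  3->1 ok
  [26] x  {0,1,2}  => 0  1->0 ok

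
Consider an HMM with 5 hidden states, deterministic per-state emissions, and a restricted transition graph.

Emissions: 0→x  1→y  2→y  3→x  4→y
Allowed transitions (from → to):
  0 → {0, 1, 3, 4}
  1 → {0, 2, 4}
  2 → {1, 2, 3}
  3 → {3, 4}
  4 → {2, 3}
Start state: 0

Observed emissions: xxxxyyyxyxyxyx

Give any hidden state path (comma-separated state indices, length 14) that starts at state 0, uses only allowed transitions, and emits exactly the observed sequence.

  [0] x  {0,3}  => 0  start
  [1] x  {0,3}  => 3  0->3 ok
  [2] x  {0,3}  => 3  3->3 ok
  [3] x  {0,3}  => 3  3->3 ok
  [4] y  {1,2,4}  => 4  3->4 ok
  [5] y  {1,2,4}  => 2  4->2 ok
  [6] y  {1,2,4}  => 1  2->1 ok
  [7] x  {0,3}  => 0  1->0 ok
  [8] y  {1,2,4}  => 1  0->1 ok
  [9] x  {0,3}  => 0  1->0 ok
  [10] y  {1,2,4}  => 4  0->4 ok
  [11] x  {0,3}  => 3  4->3 ok
  [12] y  {1,2,4}  => 4  3->4 ok
  [13] x  {0,3}  => 3  4->3 ok

0,3,3,3,4,2,1,0,1,0,4,3,4,3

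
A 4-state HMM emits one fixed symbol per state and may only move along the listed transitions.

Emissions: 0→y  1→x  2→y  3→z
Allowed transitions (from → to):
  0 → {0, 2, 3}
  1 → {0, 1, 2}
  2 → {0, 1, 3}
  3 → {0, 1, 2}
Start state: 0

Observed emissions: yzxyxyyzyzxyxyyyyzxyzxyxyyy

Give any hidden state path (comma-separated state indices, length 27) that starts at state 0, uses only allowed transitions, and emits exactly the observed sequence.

0,3,1,2,1,0,0,3,2,3,1,2,1,0,0,0,2,3,1,0,3,1,2,1,0,2,0

  pos 0: y in {0,2}, choose 0; start
  pos 1: z in {3}, choose 3; 0->3 ok
  pos 2: x in {1}, choose 1; 3->1 ok
  pos 3: y in {0,2}, choose 2; 1->2 ok
  pos 4: x in {1}, choose 1; 2->1 ok
  pos 5: y in {0,2}, choose 0; 1->0 ok
  pos 6: y in {0,2}, choose 0; 0->0 ok
  pos 7: z in {3}, choose 3; 0->3 ok
  pos 8: y in {0,2}, choose 2; 3->2 ok
  pos 9: z in {3}, choose 3; 2->3 ok
  pos 10: x in {1}, choose 1; 3->1 ok
  pos 11: y in {0,2}, choose 2; 1->2 ok
  pos 12: x in {1}, choose 1; 2->1 ok
  pos 13: y in {0,2}, choose 0; 1->0 ok
  pos 14: y in {0,2}, choose 0; 0->0 ok
  pos 15: y in {0,2}, choose 0; 0->0 ok
  pos 16: y in {0,2}, choose 2; 0->2 ok
  pos 17: z in {3}, choose 3; 2->3 ok
  pos 18: x in {1}, choose 1; 3->1 ok
  pos 19: y in {0,2}, choose 0; 1->0 ok
  pos 20: z in {3}, choose 3; 0->3 ok
  pos 21: x in {1}, choose 1; 3->1 ok
  pos 22: y in {0,2}, choose 2; 1->2 ok
  pos 23: x in {1}, choose 1; 2->1 ok
  pos 24: y in {0,2}, choose 0; 1->0 ok
  pos 25: y in {0,2}, choose 2; 0->2 ok
  pos 26: y in {0,2}, choose 0; 2->0 ok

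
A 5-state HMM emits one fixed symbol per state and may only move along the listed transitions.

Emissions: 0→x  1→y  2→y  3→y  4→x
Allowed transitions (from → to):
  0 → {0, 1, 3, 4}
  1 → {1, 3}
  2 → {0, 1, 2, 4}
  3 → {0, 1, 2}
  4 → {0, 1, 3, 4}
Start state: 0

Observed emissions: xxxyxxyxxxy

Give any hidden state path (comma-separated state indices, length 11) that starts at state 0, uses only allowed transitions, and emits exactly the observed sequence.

  [0] x  {0,4}  => 0  start
  [1] x  {0,4}  => 0  0->0 ok
  [2] x  {0,4}  => 0  0->0 ok
  [3] y  {1,2,3}  => 3  0->3 ok
  [4] x  {0,4}  => 0  3->0 ok
  [5] x  {0,4}  => 4  0->4 ok
  [6] y  {1,2,3}  => 3  4->3 ok
  [7] x  {0,4}  => 0  3->0 ok
  [8] x  {0,4}  => 4  0->4 ok
  [9] x  {0,4}  => 4  4->4 ok
  [10] y  {1,2,3}  => 1  4->1 ok

0,0,0,3,0,4,3,0,4,4,1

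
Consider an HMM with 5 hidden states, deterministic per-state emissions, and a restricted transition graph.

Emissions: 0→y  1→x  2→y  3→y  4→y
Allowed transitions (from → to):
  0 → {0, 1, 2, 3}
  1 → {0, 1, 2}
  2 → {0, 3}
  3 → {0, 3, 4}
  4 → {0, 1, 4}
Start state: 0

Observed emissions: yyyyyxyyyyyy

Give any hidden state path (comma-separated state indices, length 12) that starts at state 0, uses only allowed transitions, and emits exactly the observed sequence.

0,3,0,2,0,1,0,2,0,2,0,3

  [0] y  {0,2,3,4}  => 0  start
  [1] y  {0,2,3,4}  => 3  0->3 ok
  [2] y  {0,2,3,4}  => 0  3->0 ok
  [3] y  {0,2,3,4}  => 2  0->2 ok
  [4] y  {0,2,3,4}  => 0  2->0 ok
  [5] x  {1}  => 1  0->1 ok
  [6] y  {0,2,3,4}  => 0  1->0 ok
  [7] y  {0,2,3,4}  => 2  0->2 ok
  [8] y  {0,2,3,4}  => 0  2->0 ok
  [9] y  {0,2,3,4}  => 2  0->2 ok
  [10] y  {0,2,3,4}  => 0  2->0 ok
  [11] y  {0,2,3,4}  => 3  0->3 ok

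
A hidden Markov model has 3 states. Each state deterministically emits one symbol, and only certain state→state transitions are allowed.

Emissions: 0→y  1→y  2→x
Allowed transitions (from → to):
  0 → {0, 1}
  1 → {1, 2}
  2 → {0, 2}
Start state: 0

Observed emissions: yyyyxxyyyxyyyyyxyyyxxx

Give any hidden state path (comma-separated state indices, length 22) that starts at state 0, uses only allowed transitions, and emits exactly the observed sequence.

0,0,0,1,2,2,0,0,1,2,0,1,1,1,1,2,0,0,1,2,2,2

  pos 0: y in {0,1}, choose 0; start
  pos 1: y in {0,1}, choose 0; 0->0 ok
  pos 2: y in {0,1}, choose 0; 0->0 ok
  pos 3: y in {0,1}, choose 1; 0->1 ok
  pos 4: x in {2}, choose 2; 1->2 ok
  pos 5: x in {2}, choose 2; 2->2 ok
  pos 6: y in {0,1}, choose 0; 2->0 ok
  pos 7: y in {0,1}, choose 0; 0->0 ok
  pos 8: y in {0,1}, choose 1; 0->1 ok
  pos 9: x in {2}, choose 2; 1->2 ok
  pos 10: y in {0,1}, choose 0; 2->0 ok
  pos 11: y in {0,1}, choose 1; 0->1 ok
  pos 12: y in {0,1}, choose 1; 1->1 ok
  pos 13: y in {0,1}, choose 1; 1->1 ok
  pos 14: y in {0,1}, choose 1; 1->1 ok
  pos 15: x in {2}, choose 2; 1->2 ok
  pos 16: y in {0,1}, choose 0; 2->0 ok
  pos 17: y in {0,1}, choose 0; 0->0 ok
  pos 18: y in {0,1}, choose 1; 0->1 ok
  pos 19: x in {2}, choose 2; 1->2 ok
  pos 20: x in {2}, choose 2; 2->2 ok
  pos 21: x in {2}, choose 2; 2->2 ok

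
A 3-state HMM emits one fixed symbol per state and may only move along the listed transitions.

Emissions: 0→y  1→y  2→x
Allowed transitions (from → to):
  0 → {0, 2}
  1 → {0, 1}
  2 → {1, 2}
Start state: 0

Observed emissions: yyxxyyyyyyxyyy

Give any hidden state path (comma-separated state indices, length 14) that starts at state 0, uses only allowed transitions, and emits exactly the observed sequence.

0,0,2,2,1,1,1,1,1,0,2,1,0,0

  pos 0: y in {0,1}, choose 0; start
  pos 1: y in {0,1}, choose 0; 0->0 ok
  pos 2: x in {2}, choose 2; 0->2 ok
  pos 3: x in {2}, choose 2; 2->2 ok
  pos 4: y in {0,1}, choose 1; 2->1 ok
  pos 5: y in {0,1}, choose 1; 1->1 ok
  pos 6: y in {0,1}, choose 1; 1->1 ok
  pos 7: y in {0,1}, choose 1; 1->1 ok
  pos 8: y in {0,1}, choose 1; 1->1 ok
  pos 9: y in {0,1}, choose 0; 1->0 ok
  pos 10: x in {2}, choose 2; 0->2 ok
  pos 11: y in {0,1}, choose 1; 2->1 ok
  pos 12: y in {0,1}, choose 0; 1->0 ok
  pos 13: y in {0,1}, choose 0; 0->0 ok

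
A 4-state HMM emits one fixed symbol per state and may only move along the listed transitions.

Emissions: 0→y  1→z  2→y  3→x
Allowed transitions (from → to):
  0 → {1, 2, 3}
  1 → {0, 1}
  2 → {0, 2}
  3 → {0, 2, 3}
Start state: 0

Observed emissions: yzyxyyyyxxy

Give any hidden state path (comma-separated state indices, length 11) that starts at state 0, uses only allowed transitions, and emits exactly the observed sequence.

0,1,0,3,2,2,2,0,3,3,0

  pos 0: y in {0,2}, choose 0; start
  pos 1: z in {1}, choose 1; 0->1 ok
  pos 2: y in {0,2}, choose 0; 1->0 ok
  pos 3: x in {3}, choose 3; 0->3 ok
  pos 4: y in {0,2}, choose 2; 3->2 ok
  pos 5: y in {0,2}, choose 2; 2->2 ok
  pos 6: y in {0,2}, choose 2; 2->2 ok
  pos 7: y in {0,2}, choose 0; 2->0 ok
  pos 8: x in {3}, choose 3; 0->3 ok
  pos 9: x in {3}, choose 3; 3->3 ok
  pos 10: y in {0,2}, choose 0; 3->0 ok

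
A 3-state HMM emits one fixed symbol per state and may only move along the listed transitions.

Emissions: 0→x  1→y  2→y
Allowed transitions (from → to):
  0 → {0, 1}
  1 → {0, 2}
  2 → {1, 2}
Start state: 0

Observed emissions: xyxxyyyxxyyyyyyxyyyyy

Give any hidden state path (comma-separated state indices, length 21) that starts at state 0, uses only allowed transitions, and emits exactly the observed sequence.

  0: obs=x cand={0} pick 0 [start]
  1: obs=y cand={1,2} pick 1 [0->1 ok]
  2: obs=x cand={0} pick 0 [1->0 ok]
  3: obs=x cand={0} pick 0 [0->0 ok]
  4: obs=y cand={1,2} pick 1 [0->1 ok]
  5: obs=y cand={1,2} pick 2 [1->2 ok]
  6: obs=y cand={1,2} pick 1 [2->1 ok]
  7: obs=x cand={0} pick 0 [1->0 ok]
  8: obs=x cand={0} pick 0 [0->0 ok]
  9: obs=y cand={1,2} pick 1 [0->1 ok]
  10: obs=y cand={1,2} pick 2 [1->2 ok]
  11: obs=y cand={1,2} pick 2 [2->2 ok]
  12: obs=y cand={1,2} pick 2 [2->2 ok]
  13: obs=y cand={1,2} pick 2 [2->2 ok]
  14: obs=y cand={1,2} pick 1 [2->1 ok]
  15: obs=x cand={0} pick 0 [1->0 ok]
  16: obs=y cand={1,2} pick 1 [0->1 ok]
  17: obs=y cand={1,2} pick 2 [1->2 ok]
  18: obs=y cand={1,2} pick 2 [2->2 ok]
  19: obs=y cand={1,2} pick 2 [2->2 ok]
  20: obs=y cand={1,2} pick 2 [2->2 ok]

0,1,0,0,1,2,1,0,0,1,2,2,2,2,1,0,1,2,2,2,2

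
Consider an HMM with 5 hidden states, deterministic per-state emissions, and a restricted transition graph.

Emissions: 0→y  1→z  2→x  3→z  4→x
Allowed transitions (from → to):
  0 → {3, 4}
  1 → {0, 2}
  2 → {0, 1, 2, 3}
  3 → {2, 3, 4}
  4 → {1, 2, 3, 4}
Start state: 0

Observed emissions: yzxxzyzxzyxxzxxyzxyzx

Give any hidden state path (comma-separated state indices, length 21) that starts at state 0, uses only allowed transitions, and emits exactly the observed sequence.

0,3,4,4,1,0,3,4,1,0,4,2,1,2,2,0,3,2,0,3,4

  0: obs=y cand={0} pick 0 [start]
  1: obs=z cand={1,3} pick 3 [0->3 ok]
  2: obs=x cand={2,4} pick 4 [3->4 ok]
  3: obs=x cand={2,4} pick 4 [4->4 ok]
  4: obs=z cand={1,3} pick 1 [4->1 ok]
  5: obs=y cand={0} pick 0 [1->0 ok]
  6: obs=z cand={1,3} pick 3 [0->3 ok]
  7: obs=x cand={2,4} pick 4 [3->4 ok]
  8: obs=z cand={1,3} pick 1 [4->1 ok]
  9: obs=y cand={0} pick 0 [1->0 ok]
  10: obs=x cand={2,4} pick 4 [0->4 ok]
  11: obs=x cand={2,4} pick 2 [4->2 ok]
  12: obs=z cand={1,3} pick 1 [2->1 ok]
  13: obs=x cand={2,4} pick 2 [1->2 ok]
  14: obs=x cand={2,4} pick 2 [2->2 ok]
  15: obs=y cand={0} pick 0 [2->0 ok]
  16: obs=z cand={1,3} pick 3 [0->3 ok]
  17: obs=x cand={2,4} pick 2 [3->2 ok]
  18: obs=y cand={0} pick 0 [2->0 ok]
  19: obs=z cand={1,3} pick 3 [0->3 ok]
  20: obs=x cand={2,4} pick 4 [3->4 ok]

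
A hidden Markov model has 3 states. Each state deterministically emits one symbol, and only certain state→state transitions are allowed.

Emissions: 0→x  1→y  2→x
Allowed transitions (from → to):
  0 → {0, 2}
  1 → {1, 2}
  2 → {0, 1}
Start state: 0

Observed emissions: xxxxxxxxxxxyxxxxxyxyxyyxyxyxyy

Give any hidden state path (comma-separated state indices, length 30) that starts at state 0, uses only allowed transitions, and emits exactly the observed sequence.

0,2,0,2,0,0,0,0,0,0,2,1,2,0,0,0,2,1,2,1,2,1,1,2,1,2,1,2,1,1

  [0] x  {0,2}  => 0  start
  [1] x  {0,2}  => 2  0->2 ok
  [2] x  {0,2}  => 0  2->0 ok
  [3] x  {0,2}  => 2  0->2 ok
  [4] x  {0,2}  => 0  2->0 ok
  [5] x  {0,2}  => 0  0->0 ok
  [6] x  {0,2}  => 0  0->0 ok
  [7] x  {0,2}  => 0  0->0 ok
  [8] x  {0,2}  => 0  0->0 ok
  [9] x  {0,2}  => 0  0->0 ok
  [10] x  {0,2}  => 2  0->2 ok
  [11] y  {1}  => 1  2->1 ok
  [12] x  {0,2}  => 2  1->2 ok
  [13] x  {0,2}  => 0  2->0 ok
  [14] x  {0,2}  => 0  0->0 ok
  [15] x  {0,2}  => 0  0->0 ok
  [16] x  {0,2}  => 2  0->2 ok
  [17] y  {1}  => 1  2->1 ok
  [18] x  {0,2}  => 2  1->2 ok
  [19] y  {1}  => 1  2->1 ok
  [20] x  {0,2}  => 2  1->2 ok
  [21] y  {1}  => 1  2->1 ok
  [22] y  {1}  => 1  1->1 ok
  [23] x  {0,2}  => 2  1->2 ok
  [24] y  {1}  => 1  2->1 ok
  [25] x  {0,2}  => 2  1->2 ok
  [26] y  {1}  => 1  2->1 ok
  [27] x  {0,2}  => 2  1->2 ok
  [28] y  {1}  => 1  2->1 ok
  [29] y  {1}  => 1  1->1 ok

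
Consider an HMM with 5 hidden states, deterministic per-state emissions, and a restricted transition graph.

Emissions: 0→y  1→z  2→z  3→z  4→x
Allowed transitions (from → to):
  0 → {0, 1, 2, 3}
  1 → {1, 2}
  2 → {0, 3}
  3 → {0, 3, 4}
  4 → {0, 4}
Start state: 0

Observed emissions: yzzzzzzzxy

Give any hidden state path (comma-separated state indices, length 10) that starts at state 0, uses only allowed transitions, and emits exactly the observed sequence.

  pos 0: y in {0}, choose 0; start
  pos 1: z in {1,2,3}, choose 1; 0->1 ok
  pos 2: z in {1,2,3}, choose 1; 1->1 ok
  pos 3: z in {1,2,3}, choose 1; 1->1 ok
  pos 4: z in {1,2,3}, choose 1; 1->1 ok
  pos 5: z in {1,2,3}, choose 1; 1->1 ok
  pos 6: z in {1,2,3}, choose 2; 1->2 ok
  pos 7: z in {1,2,3}, choose 3; 2->3 ok
  pos 8: x in {4}, choose 4; 3->4 ok
  pos 9: y in {0}, choose 0; 4->0 ok

0,1,1,1,1,1,2,3,4,0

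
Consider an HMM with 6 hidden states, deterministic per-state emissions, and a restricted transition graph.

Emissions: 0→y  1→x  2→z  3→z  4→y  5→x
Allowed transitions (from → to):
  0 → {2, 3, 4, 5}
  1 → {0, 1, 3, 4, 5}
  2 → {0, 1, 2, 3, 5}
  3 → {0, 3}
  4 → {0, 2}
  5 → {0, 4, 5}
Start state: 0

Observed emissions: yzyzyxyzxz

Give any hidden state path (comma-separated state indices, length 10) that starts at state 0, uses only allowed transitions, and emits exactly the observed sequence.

  0: obs=y cand={0,4} pick 0 [start]
  1: obs=z cand={2,3} pick 2 [0->2 ok]
  2: obs=y cand={0,4} pick 0 [2->0 ok]
  3: obs=z cand={2,3} pick 3 [0->3 ok]
  4: obs=y cand={0,4} pick 0 [3->0 ok]
  5: obs=x cand={1,5} pick 5 [0->5 ok]
  6: obs=y cand={0,4} pick 4 [5->4 ok]
  7: obs=z cand={2,3} pick 2 [4->2 ok]
  8: obs=x cand={1,5} pick 1 [2->1 ok]
  9: obs=z cand={2,3} pick 3 [1->3 ok]

0,2,0,3,0,5,4,2,1,3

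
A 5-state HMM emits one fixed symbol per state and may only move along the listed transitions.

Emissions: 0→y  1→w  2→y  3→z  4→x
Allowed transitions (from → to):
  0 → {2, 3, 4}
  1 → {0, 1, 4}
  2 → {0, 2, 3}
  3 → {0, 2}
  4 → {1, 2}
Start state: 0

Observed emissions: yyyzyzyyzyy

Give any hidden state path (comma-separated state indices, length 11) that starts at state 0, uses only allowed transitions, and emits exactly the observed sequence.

0,2,0,3,2,3,2,2,3,0,2

  [0] y  {0,2}  => 0  start
  [1] y  {0,2}  => 2  0->2 ok
  [2] y  {0,2}  => 0  2->0 ok
  [3] z  {3}  => 3  0->3 ok
  [4] y  {0,2}  => 2  3->2 ok
  [5] z  {3}  => 3  2->3 ok
  [6] y  {0,2}  => 2  3->2 ok
  [7] y  {0,2}  => 2  2->2 ok
  [8] z  {3}  => 3  2->3 ok
  [9] y  {0,2}  => 0  3->0 ok
  [10] y  {0,2}  => 2  0->2 ok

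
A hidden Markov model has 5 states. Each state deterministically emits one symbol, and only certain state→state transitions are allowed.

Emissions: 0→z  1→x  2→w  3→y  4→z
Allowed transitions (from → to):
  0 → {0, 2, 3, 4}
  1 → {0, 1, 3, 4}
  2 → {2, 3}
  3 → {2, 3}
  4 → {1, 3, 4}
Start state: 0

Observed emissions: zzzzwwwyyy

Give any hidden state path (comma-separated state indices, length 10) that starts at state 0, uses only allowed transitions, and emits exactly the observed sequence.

0,0,0,0,2,2,2,3,3,3

  pos 0: z in {0,4}, choose 0; start
  pos 1: z in {0,4}, choose 0; 0->0 ok
  pos 2: z in {0,4}, choose 0; 0->0 ok
  pos 3: z in {0,4}, choose 0; 0->0 ok
  pos 4: w in {2}, choose 2; 0->2 ok
  pos 5: w in {2}, choose 2; 2->2 ok
  pos 6: w in {2}, choose 2; 2->2 ok
  pos 7: y in {3}, choose 3; 2->3 ok
  pos 8: y in {3}, choose 3; 3->3 ok
  pos 9: y in {3}, choose 3; 3->3 ok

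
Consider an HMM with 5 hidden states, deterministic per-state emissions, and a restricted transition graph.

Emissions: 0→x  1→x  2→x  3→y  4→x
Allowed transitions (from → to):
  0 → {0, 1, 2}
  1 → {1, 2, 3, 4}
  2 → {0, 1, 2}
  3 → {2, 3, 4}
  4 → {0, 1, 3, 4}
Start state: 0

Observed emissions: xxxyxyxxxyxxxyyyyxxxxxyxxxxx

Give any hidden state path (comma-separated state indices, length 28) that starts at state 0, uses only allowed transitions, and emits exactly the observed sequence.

0,1,4,3,4,3,2,0,1,3,2,1,1,3,3,3,3,2,1,1,4,4,3,2,0,0,0,0

  0: obs=x cand={0,1,2,4} pick 0 [start]
  1: obs=x cand={0,1,2,4} pick 1 [0->1 ok]
  2: obs=x cand={0,1,2,4} pick 4 [1->4 ok]
  3: obs=y cand={3} pick 3 [4->3 ok]
  4: obs=x cand={0,1,2,4} pick 4 [3->4 ok]
  5: obs=y cand={3} pick 3 [4->3 ok]
  6: obs=x cand={0,1,2,4} pick 2 [3->2 ok]
  7: obs=x cand={0,1,2,4} pick 0 [2->0 ok]
  8: obs=x cand={0,1,2,4} pick 1 [0->1 ok]
  9: obs=y cand={3} pick 3 [1->3 ok]
  10: obs=x cand={0,1,2,4} pick 2 [3->2 ok]
  11: obs=x cand={0,1,2,4} pick 1 [2->1 ok]
  12: obs=x cand={0,1,2,4} pick 1 [1->1 ok]
  13: obs=y cand={3} pick 3 [1->3 ok]
  14: obs=y cand={3} pick 3 [3->3 ok]
  15: obs=y cand={3} pick 3 [3->3 ok]
  16: obs=y cand={3} pick 3 [3->3 ok]
  17: obs=x cand={0,1,2,4} pick 2 [3->2 ok]
  18: obs=x cand={0,1,2,4} pick 1 [2->1 ok]
  19: obs=x cand={0,1,2,4} pick 1 [1->1 ok]
  20: obs=x cand={0,1,2,4} pick 4 [1->4 ok]
  21: obs=x cand={0,1,2,4} pick 4 [4->4 ok]
  22: obs=y cand={3} pick 3 [4->3 ok]
  23: obs=x cand={0,1,2,4} pick 2 [3->2 ok]
  24: obs=x cand={0,1,2,4} pick 0 [2->0 ok]
  25: obs=x cand={0,1,2,4} pick 0 [0->0 ok]
  26: obs=x cand={0,1,2,4} pick 0 [0->0 ok]
  27: obs=x cand={0,1,2,4} pick 0 [0->0 ok]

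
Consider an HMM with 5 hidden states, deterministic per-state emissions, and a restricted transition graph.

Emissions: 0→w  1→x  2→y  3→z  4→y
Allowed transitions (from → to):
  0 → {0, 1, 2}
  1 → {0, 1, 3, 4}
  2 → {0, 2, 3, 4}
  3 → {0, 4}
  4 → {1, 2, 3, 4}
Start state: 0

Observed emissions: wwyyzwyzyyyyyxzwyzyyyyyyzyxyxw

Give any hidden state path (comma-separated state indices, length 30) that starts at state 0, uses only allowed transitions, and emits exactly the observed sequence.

0,0,2,4,3,0,2,3,4,2,4,4,4,1,3,0,2,3,4,4,4,2,4,4,3,4,1,4,1,0

  [0] w  {0}  => 0  start
  [1] w  {0}  => 0  0->0 ok
  [2] y  {2,4}  => 2  0->2 ok
  [3] y  {2,4}  => 4  2->4 ok
  [4] z  {3}  => 3  4->3 ok
  [5] w  {0}  => 0  3->0 ok
  [6] y  {2,4}  => 2  0->2 ok
  [7] z  {3}  => 3  2->3 ok
  [8] y  {2,4}  => 4  3->4 ok
  [9] y  {2,4}  => 2  4->2 ok
  [10] y  {2,4}  => 4  2->4 ok
  [11] y  {2,4}  => 4  4->4 ok
  [12] y  {2,4}  => 4  4->4 ok
  [13] x  {1}  => 1  4->1 ok
  [14] z  {3}  => 3  1->3 ok
  [15] w  {0}  => 0  3->0 ok
  [16] y  {2,4}  => 2  0->2 ok
  [17] z  {3}  => 3  2->3 ok
  [18] y  {2,4}  => 4  3->4 ok
  [19] y  {2,4}  => 4  4->4 ok
  [20] y  {2,4}  => 4  4->4 ok
  [21] y  {2,4}  => 2  4->2 ok
  [22] y  {2,4}  => 4  2->4 ok
  [23] y  {2,4}  => 4  4->4 ok
  [24] z  {3}  => 3  4->3 ok
  [25] y  {2,4}  => 4  3->4 ok
  [26] x  {1}  => 1  4->1 ok
  [27] y  {2,4}  => 4  1->4 ok
  [28] x  {1}  => 1  4->1 ok
  [29] w  {0}  => 0  1->0 ok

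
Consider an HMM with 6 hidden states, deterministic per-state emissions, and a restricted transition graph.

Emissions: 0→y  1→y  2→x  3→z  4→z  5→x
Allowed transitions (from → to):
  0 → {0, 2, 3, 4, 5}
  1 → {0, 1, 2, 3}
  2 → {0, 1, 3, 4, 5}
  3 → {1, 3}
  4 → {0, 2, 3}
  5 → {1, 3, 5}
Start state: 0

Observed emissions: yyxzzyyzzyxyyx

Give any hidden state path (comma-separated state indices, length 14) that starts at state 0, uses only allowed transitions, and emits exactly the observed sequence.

0,0,2,4,3,1,0,3,3,1,2,1,0,5

  [0] y  {0,1}  => 0  start
  [1] y  {0,1}  => 0  0->0 ok
  [2] x  {2,5}  => 2  0->2 ok
  [3] z  {3,4}  => 4  2->4 ok
  [4] z  {3,4}  => 3  4->3 ok
  [5] y  {0,1}  => 1  3->1 ok
  [6] y  {0,1}  => 0  1->0 ok
  [7] z  {3,4}  => 3  0->3 ok
  [8] z  {3,4}  => 3  3->3 ok
  [9] y  {0,1}  => 1  3->1 ok
  [10] x  {2,5}  => 2  1->2 ok
  [11] y  {0,1}  => 1  2->1 ok
  [12] y  {0,1}  => 0  1->0 ok
  [13] x  {2,5}  => 5  0->5 ok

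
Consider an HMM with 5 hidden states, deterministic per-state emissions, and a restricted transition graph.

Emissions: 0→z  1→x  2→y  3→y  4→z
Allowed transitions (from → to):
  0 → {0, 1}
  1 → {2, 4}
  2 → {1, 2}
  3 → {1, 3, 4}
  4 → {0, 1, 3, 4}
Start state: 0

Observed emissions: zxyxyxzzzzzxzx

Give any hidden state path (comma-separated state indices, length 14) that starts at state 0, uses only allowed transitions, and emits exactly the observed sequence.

  pos 0: z in {0,4}, choose 0; start
  pos 1: x in {1}, choose 1; 0->1 ok
  pos 2: y in {2,3}, choose 2; 1->2 ok
  pos 3: x in {1}, choose 1; 2->1 ok
  pos 4: y in {2,3}, choose 2; 1->2 ok
  pos 5: x in {1}, choose 1; 2->1 ok
  pos 6: z in {0,4}, choose 4; 1->4 ok
  pos 7: z in {0,4}, choose 4; 4->4 ok
  pos 8: z in {0,4}, choose 4; 4->4 ok
  pos 9: z in {0,4}, choose 4; 4->4 ok
  pos 10: z in {0,4}, choose 0; 4->0 ok
  pos 11: x in {1}, choose 1; 0->1 ok
  pos 12: z in {0,4}, choose 4; 1->4 ok
  pos 13: x in {1}, choose 1; 4->1 ok

0,1,2,1,2,1,4,4,4,4,0,1,4,1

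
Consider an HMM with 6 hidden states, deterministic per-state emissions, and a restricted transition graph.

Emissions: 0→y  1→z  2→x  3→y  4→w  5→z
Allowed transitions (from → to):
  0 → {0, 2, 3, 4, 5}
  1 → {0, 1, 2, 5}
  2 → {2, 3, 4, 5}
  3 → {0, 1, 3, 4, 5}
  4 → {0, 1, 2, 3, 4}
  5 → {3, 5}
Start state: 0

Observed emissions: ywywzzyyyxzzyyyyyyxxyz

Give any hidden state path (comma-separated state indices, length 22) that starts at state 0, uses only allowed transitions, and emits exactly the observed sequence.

0,4,3,4,1,5,3,0,0,2,5,5,3,3,0,0,0,0,2,2,3,1

  [0] y  {0,3}  => 0  start
  [1] w  {4}  => 4  0->4 ok
  [2] y  {0,3}  => 3  4->3 ok
  [3] w  {4}  => 4  3->4 ok
  [4] z  {1,5}  => 1  4->1 ok
  [5] z  {1,5}  => 5  1->5 ok
  [6] y  {0,3}  => 3  5->3 ok
  [7] y  {0,3}  => 0  3->0 ok
  [8] y  {0,3}  => 0  0->0 ok
  [9] x  {2}  => 2  0->2 ok
  [10] z  {1,5}  => 5  2->5 ok
  [11] z  {1,5}  => 5  5->5 ok
  [12] y  {0,3}  => 3  5->3 ok
  [13] y  {0,3}  => 3  3->3 ok
  [14] y  {0,3}  => 0  3->0 ok
  [15] y  {0,3}  => 0  0->0 ok
  [16] y  {0,3}  => 0  0->0 ok
  [17] y  {0,3}  => 0  0->0 ok
  [18] x  {2}  => 2  0->2 ok
  [19] x  {2}  => 2  2->2 ok
  [20] y  {0,3}  => 3  2->3 ok
  [21] z  {1,5}  => 1  3->1 ok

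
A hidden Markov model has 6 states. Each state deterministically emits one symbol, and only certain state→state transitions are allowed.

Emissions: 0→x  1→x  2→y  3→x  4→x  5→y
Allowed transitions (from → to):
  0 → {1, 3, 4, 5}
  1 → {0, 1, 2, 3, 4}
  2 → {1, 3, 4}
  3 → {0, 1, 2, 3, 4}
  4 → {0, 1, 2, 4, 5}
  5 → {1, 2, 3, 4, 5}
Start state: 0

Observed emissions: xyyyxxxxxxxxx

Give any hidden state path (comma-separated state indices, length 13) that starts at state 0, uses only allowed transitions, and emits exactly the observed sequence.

0,5,5,5,4,4,0,3,0,1,4,1,0

  0: obs=x cand={0,1,3,4} pick 0 [start]
  1: obs=y cand={2,5} pick 5 [0->5 ok]
  2: obs=y cand={2,5} pick 5 [5->5 ok]
  3: obs=y cand={2,5} pick 5 [5->5 ok]
  4: obs=x cand={0,1,3,4} pick 4 [5->4 ok]
  5: obs=x cand={0,1,3,4} pick 4 [4->4 ok]
  6: obs=x cand={0,1,3,4} pick 0 [4->0 ok]
  7: obs=x cand={0,1,3,4} pick 3 [0->3 ok]
  8: obs=x cand={0,1,3,4} pick 0 [3->0 ok]
  9: obs=x cand={0,1,3,4} pick 1 [0->1 ok]
  10: obs=x cand={0,1,3,4} pick 4 [1->4 ok]
  11: obs=x cand={0,1,3,4} pick 1 [4->1 ok]
  12: obs=x cand={0,1,3,4} pick 0 [1->0 ok]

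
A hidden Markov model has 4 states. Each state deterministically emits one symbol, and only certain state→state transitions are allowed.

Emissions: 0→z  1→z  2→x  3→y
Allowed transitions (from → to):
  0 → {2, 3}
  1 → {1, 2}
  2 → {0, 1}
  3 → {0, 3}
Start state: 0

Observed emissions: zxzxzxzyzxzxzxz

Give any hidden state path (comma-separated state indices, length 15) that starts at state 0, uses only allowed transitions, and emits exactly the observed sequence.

  [0] z  {0,1}  => 0  start
  [1] x  {2}  => 2  0->2 ok
  [2] z  {0,1}  => 1  2->1 ok
  [3] x  {2}  => 2  1->2 ok
  [4] z  {0,1}  => 0  2->0 ok
  [5] x  {2}  => 2  0->2 ok
  [6] z  {0,1}  => 0  2->0 ok
  [7] y  {3}  => 3  0->3 ok
  [8] z  {0,1}  => 0  3->0 ok
  [9] x  {2}  => 2  0->2 ok
  [10] z  {0,1}  => 0  2->0 ok
  [11] x  {2}  => 2  0->2 ok
  [12] z  {0,1}  => 0  2->0 ok
  [13] x  {2}  => 2  0->2 ok
  [14] z  {0,1}  => 1  2->1 ok

0,2,1,2,0,2,0,3,0,2,0,2,0,2,1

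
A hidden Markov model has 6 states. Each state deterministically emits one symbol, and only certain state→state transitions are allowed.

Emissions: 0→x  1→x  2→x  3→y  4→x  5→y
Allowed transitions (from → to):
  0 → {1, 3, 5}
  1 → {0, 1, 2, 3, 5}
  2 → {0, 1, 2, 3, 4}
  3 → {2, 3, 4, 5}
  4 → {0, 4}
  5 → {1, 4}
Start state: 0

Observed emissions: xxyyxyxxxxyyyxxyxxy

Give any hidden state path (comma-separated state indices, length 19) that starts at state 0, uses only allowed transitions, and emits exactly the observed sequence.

0,1,3,5,1,3,2,0,1,2,3,3,5,4,0,3,2,0,5

  t0 'x' -> {0,1,2,4}, take 0 (start)
  t1 'x' -> {0,1,2,4}, take 1 (0->1 ok)
  t2 'y' -> {3,5}, take 3 (1->3 ok)
  t3 'y' -> {3,5}, take 5 (3->5 ok)
  t4 'x' -> {0,1,2,4}, take 1 (5->1 ok)
  t5 'y' -> {3,5}, take 3 (1->3 ok)
  t6 'x' -> {0,1,2,4}, take 2 (3->2 ok)
  t7 'x' -> {0,1,2,4}, take 0 (2->0 ok)
  t8 'x' -> {0,1,2,4}, take 1 (0->1 ok)
  t9 'x' -> {0,1,2,4}, take 2 (1->2 ok)
  t10 'y' -> {3,5}, take 3 (2->3 ok)
  t11 'y' -> {3,5}, take 3 (3->3 ok)
  t12 'y' -> {3,5}, take 5 (3->5 ok)
  t13 'x' -> {0,1,2,4}, take 4 (5->4 ok)
  t14 'x' -> {0,1,2,4}, take 0 (4->0 ok)
  t15 'y' -> {3,5}, take 3 (0->3 ok)
  t16 'x' -> {0,1,2,4}, take 2 (3->2 ok)
  t17 'x' -> {0,1,2,4}, take 0 (2->0 ok)
  t18 'y' -> {3,5}, take 5 (0->5 ok)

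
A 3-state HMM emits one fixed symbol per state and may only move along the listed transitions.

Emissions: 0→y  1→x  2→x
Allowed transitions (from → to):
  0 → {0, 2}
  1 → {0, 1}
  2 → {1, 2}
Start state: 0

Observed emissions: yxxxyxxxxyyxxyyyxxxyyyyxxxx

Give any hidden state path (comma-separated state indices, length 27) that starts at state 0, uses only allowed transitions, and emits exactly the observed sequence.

  [0] y  {0}  => 0  start
  [1] x  {1,2}  => 2  0->2 ok
  [2] x  {1,2}  => 1  2->1 ok
  [3] x  {1,2}  => 1  1->1 ok
  [4] y  {0}  => 0  1->0 ok
  [5] x  {1,2}  => 2  0->2 ok
  [6] x  {1,2}  => 2  2->2 ok
  [7] x  {1,2}  => 2  2->2 ok
  [8] x  {1,2}  => 1  2->1 ok
  [9] y  {0}  => 0  1->0 ok
  [10] y  {0}  => 0  0->0 ok
  [11] x  {1,2}  => 2  0->2 ok
  [12] x  {1,2}  => 1  2->1 ok
  [13] y  {0}  => 0  1->0 ok
  [14] y  {0}  => 0  0->0 ok
  [15] y  {0}  => 0  0->0 ok
  [16] x  {1,2}  => 2  0->2 ok
  [17] x  {1,2}  => 2  2->2 ok
  [18] x  {1,2}  => 1  2->1 ok
  [19] y  {0}  => 0  1->0 ok
  [20] y  {0}  => 0  0->0 ok
  [21] y  {0}  => 0  0->0 ok
  [22] y  {0}  => 0  0->0 ok
  [23] x  {1,2}  => 2  0->2 ok
  [24] x  {1,2}  => 2  2->2 ok
  [25] x  {1,2}  => 2  2->2 ok
  [26] x  {1,2}  => 1  2->1 ok

0,2,1,1,0,2,2,2,1,0,0,2,1,0,0,0,2,2,1,0,0,0,0,2,2,2,1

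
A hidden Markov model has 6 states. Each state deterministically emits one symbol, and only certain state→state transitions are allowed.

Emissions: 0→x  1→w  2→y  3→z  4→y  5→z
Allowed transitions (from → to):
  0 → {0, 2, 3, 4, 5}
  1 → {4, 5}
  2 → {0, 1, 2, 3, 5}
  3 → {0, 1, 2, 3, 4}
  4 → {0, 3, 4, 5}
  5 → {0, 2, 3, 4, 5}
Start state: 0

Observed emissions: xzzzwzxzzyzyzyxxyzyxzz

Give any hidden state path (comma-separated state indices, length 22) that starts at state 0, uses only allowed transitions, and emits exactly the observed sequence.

  0: obs=x cand={0} pick 0 [start]
  1: obs=z cand={3,5} pick 3 [0->3 ok]
  2: obs=z cand={3,5} pick 3 [3->3 ok]
  3: obs=z cand={3,5} pick 3 [3->3 ok]
  4: obs=w cand={1} pick 1 [3->1 ok]
  5: obs=z cand={3,5} pick 5 [1->5 ok]
  6: obs=x cand={0} pick 0 [5->0 ok]
  7: obs=z cand={3,5} pick 5 [0->5 ok]
  8: obs=z cand={3,5} pick 3 [5->3 ok]
  9: obs=y cand={2,4} pick 4 [3->4 ok]
  10: obs=z cand={3,5} pick 5 [4->5 ok]
  11: obs=y cand={2,4} pick 2 [5->2 ok]
  12: obs=z cand={3,5} pick 3 [2->3 ok]
  13: obs=y cand={2,4} pick 2 [3->2 ok]
  14: obs=x cand={0} pick 0 [2->0 ok]
  15: obs=x cand={0} pick 0 [0->0 ok]
  16: obs=y cand={2,4} pick 4 [0->4 ok]
  17: obs=z cand={3,5} pick 5 [4->5 ok]
  18: obs=y cand={2,4} pick 2 [5->2 ok]
  19: obs=x cand={0} pick 0 [2->0 ok]
  20: obs=z cand={3,5} pick 5 [0->5 ok]
  21: obs=z cand={3,5} pick 5 [5->5 ok]

0,3,3,3,1,5,0,5,3,4,5,2,3,2,0,0,4,5,2,0,5,5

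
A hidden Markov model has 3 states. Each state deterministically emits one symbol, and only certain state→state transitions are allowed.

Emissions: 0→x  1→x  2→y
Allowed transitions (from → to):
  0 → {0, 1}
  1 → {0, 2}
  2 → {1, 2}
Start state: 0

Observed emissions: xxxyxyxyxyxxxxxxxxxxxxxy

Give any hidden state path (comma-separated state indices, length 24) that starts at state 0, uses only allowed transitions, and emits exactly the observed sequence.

  pos 0: x in {0,1}, choose 0; start
  pos 1: x in {0,1}, choose 0; 0->0 ok
  pos 2: x in {0,1}, choose 1; 0->1 ok
  pos 3: y in {2}, choose 2; 1->2 ok
  pos 4: x in {0,1}, choose 1; 2->1 ok
  pos 5: y in {2}, choose 2; 1->2 ok
  pos 6: x in {0,1}, choose 1; 2->1 ok
  pos 7: y in {2}, choose 2; 1->2 ok
  pos 8: x in {0,1}, choose 1; 2->1 ok
  pos 9: y in {2}, choose 2; 1->2 ok
  pos 10: x in {0,1}, choose 1; 2->1 ok
  pos 11: x in {0,1}, choose 0; 1->0 ok
  pos 12: x in {0,1}, choose 1; 0->1 ok
  pos 13: x in {0,1}, choose 0; 1->0 ok
  pos 14: x in {0,1}, choose 1; 0->1 ok
  pos 15: x in {0,1}, choose 0; 1->0 ok
  pos 16: x in {0,1}, choose 1; 0->1 ok
  pos 17: x in {0,1}, choose 0; 1->0 ok
  pos 18: x in {0,1}, choose 1; 0->1 ok
  pos 19: x in {0,1}, choose 0; 1->0 ok
  pos 20: x in {0,1}, choose 0; 0->0 ok
  pos 21: x in {0,1}, choose 0; 0->0 ok
  pos 22: x in {0,1}, choose 1; 0->1 ok
  pos 23: y in {2}, choose 2; 1->2 ok

0,0,1,2,1,2,1,2,1,2,1,0,1,0,1,0,1,0,1,0,0,0,1,2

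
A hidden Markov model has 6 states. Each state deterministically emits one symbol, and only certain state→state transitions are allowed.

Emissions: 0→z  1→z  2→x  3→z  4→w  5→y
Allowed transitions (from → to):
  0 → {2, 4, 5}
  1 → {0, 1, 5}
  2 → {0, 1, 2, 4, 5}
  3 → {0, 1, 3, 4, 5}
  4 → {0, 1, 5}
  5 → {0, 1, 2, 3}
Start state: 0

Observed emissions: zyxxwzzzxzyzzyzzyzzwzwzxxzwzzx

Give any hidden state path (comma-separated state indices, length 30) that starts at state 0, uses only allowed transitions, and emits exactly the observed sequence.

  [0] z  {0,1,3}  => 0  start
  [1] y  {5}  => 5  0->5 ok
  [2] x  {2}  => 2  5->2 ok
  [3] x  {2}  => 2  2->2 ok
  [4] w  {4}  => 4  2->4 ok
  [5] z  {0,1,3}  => 1  4->1 ok
  [6] z  {0,1,3}  => 1  1->1 ok
  [7] z  {0,1,3}  => 0  1->0 ok
  [8] x  {2}  => 2  0->2 ok
  [9] z  {0,1,3}  => 0  2->0 ok
  [10] y  {5}  => 5  0->5 ok
  [11] z  {0,1,3}  => 1  5->1 ok
  [12] z  {0,1,3}  => 0  1->0 ok
  [13] y  {5}  => 5  0->5 ok
  [14] z  {0,1,3}  => 1  5->1 ok
  [15] z  {0,1,3}  => 1  1->1 ok
  [16] y  {5}  => 5  1->5 ok
  [17] z  {0,1,3}  => 1  5->1 ok
  [18] z  {0,1,3}  => 0  1->0 ok
  [19] w  {4}  => 4  0->4 ok
  [20] z  {0,1,3}  => 0  4->0 ok
  [21] w  {4}  => 4  0->4 ok
  [22] z  {0,1,3}  => 0  4->0 ok
  [23] x  {2}  => 2  0->2 ok
  [24] x  {2}  => 2  2->2 ok
  [25] z  {0,1,3}  => 0  2->0 ok
  [26] w  {4}  => 4  0->4 ok
  [27] z  {0,1,3}  => 1  4->1 ok
  [28] z  {0,1,3}  => 0  1->0 ok
  [29] x  {2}  => 2  0->2 ok

0,5,2,2,4,1,1,0,2,0,5,1,0,5,1,1,5,1,0,4,0,4,0,2,2,0,4,1,0,2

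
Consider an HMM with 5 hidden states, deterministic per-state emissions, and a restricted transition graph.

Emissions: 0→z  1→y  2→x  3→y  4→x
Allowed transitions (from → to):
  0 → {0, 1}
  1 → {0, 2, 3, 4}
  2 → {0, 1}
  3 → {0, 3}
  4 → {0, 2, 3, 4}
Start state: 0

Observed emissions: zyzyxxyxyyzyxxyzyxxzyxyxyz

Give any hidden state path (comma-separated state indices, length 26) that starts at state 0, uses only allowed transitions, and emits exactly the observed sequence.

0,1,0,1,4,2,1,4,3,3,0,1,4,4,3,0,1,4,2,0,1,2,1,2,1,0

  t0 'z' -> {0}, take 0 (start)
  t1 'y' -> {1,3}, take 1 (0->1 ok)
  t2 'z' -> {0}, take 0 (1->0 ok)
  t3 'y' -> {1,3}, take 1 (0->1 ok)
  t4 'x' -> {2,4}, take 4 (1->4 ok)
  t5 'x' -> {2,4}, take 2 (4->2 ok)
  t6 'y' -> {1,3}, take 1 (2->1 ok)
  t7 'x' -> {2,4}, take 4 (1->4 ok)
  t8 'y' -> {1,3}, take 3 (4->3 ok)
  t9 'y' -> {1,3}, take 3 (3->3 ok)
  t10 'z' -> {0}, take 0 (3->0 ok)
  t11 'y' -> {1,3}, take 1 (0->1 ok)
  t12 'x' -> {2,4}, take 4 (1->4 ok)
  t13 'x' -> {2,4}, take 4 (4->4 ok)
  t14 'y' -> {1,3}, take 3 (4->3 ok)
  t15 'z' -> {0}, take 0 (3->0 ok)
  t16 'y' -> {1,3}, take 1 (0->1 ok)
  t17 'x' -> {2,4}, take 4 (1->4 ok)
  t18 'x' -> {2,4}, take 2 (4->2 ok)
  t19 'z' -> {0}, take 0 (2->0 ok)
  t20 'y' -> {1,3}, take 1 (0->1 ok)
  t21 'x' -> {2,4}, take 2 (1->2 ok)
  t22 'y' -> {1,3}, take 1 (2->1 ok)
  t23 'x' -> {2,4}, take 2 (1->2 ok)
  t24 'y' -> {1,3}, take 1 (2->1 ok)
  t25 'z' -> {0}, take 0 (1->0 ok)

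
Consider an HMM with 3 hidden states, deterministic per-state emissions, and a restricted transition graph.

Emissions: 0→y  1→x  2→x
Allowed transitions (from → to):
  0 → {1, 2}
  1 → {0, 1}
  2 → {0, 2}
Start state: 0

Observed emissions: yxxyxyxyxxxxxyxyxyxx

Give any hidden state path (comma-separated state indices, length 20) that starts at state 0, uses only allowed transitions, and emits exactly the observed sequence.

0,1,1,0,1,0,1,0,1,1,1,1,1,0,2,0,2,0,2,2

  [0] y  {0}  => 0  start
  [1] x  {1,2}  => 1  0->1 ok
  [2] x  {1,2}  => 1  1->1 ok
  [3] y  {0}  => 0  1->0 ok
  [4] x  {1,2}  => 1  0->1 ok
  [5] y  {0}  => 0  1->0 ok
  [6] x  {1,2}  => 1  0->1 ok
  [7] y  {0}  => 0  1->0 ok
  [8] x  {1,2}  => 1  0->1 ok
  [9] x  {1,2}  => 1  1->1 ok
  [10] x  {1,2}  => 1  1->1 ok
  [11] x  {1,2}  => 1  1->1 ok
  [12] x  {1,2}  => 1  1->1 ok
  [13] y  {0}  => 0  1->0 ok
  [14] x  {1,2}  => 2  0->2 ok
  [15] y  {0}  => 0  2->0 ok
  [16] x  {1,2}  => 2  0->2 ok
  [17] y  {0}  => 0  2->0 ok
  [18] x  {1,2}  => 2  0->2 ok
  [19] x  {1,2}  => 2  2->2 ok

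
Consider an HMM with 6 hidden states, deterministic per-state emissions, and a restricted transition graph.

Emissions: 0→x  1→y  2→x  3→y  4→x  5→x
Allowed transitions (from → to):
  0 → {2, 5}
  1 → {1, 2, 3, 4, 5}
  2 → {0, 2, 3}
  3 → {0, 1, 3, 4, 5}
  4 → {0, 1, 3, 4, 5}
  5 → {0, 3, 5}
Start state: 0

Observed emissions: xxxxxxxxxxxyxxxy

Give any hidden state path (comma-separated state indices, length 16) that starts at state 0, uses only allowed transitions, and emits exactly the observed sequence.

0,2,0,2,0,2,0,2,2,0,5,3,5,0,5,3

  0: obs=x cand={0,2,4,5} pick 0 [start]
  1: obs=x cand={0,2,4,5} pick 2 [0->2 ok]
  2: obs=x cand={0,2,4,5} pick 0 [2->0 ok]
  3: obs=x cand={0,2,4,5} pick 2 [0->2 ok]
  4: obs=x cand={0,2,4,5} pick 0 [2->0 ok]
  5: obs=x cand={0,2,4,5} pick 2 [0->2 ok]
  6: obs=x cand={0,2,4,5} pick 0 [2->0 ok]
  7: obs=x cand={0,2,4,5} pick 2 [0->2 ok]
  8: obs=x cand={0,2,4,5} pick 2 [2->2 ok]
  9: obs=x cand={0,2,4,5} pick 0 [2->0 ok]
  10: obs=x cand={0,2,4,5} pick 5 [0->5 ok]
  11: obs=y cand={1,3} pick 3 [5->3 ok]
  12: obs=x cand={0,2,4,5} pick 5 [3->5 ok]
  13: obs=x cand={0,2,4,5} pick 0 [5->0 ok]
  14: obs=x cand={0,2,4,5} pick 5 [0->5 ok]
  15: obs=y cand={1,3} pick 3 [5->3 ok]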